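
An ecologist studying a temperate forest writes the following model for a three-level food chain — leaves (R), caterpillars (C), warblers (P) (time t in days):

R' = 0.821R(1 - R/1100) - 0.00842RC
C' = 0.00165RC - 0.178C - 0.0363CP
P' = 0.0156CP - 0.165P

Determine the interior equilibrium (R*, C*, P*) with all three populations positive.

R* ≈ 981, C* ≈ 10.6, P* ≈ 39.7

From dP/dt = 0: 0.0156C* = 0.165, so C* = 10.6.
From dR/dt = 0: 0.821(1 - R*/1100) = 0.00842·10.6, giving R* = 1100·(1 - 0.108) = 981.
From dC/dt = 0: 0.00165·981 - 0.178 = 0.0363P*, so P* = 1.44/0.0363 = 39.7.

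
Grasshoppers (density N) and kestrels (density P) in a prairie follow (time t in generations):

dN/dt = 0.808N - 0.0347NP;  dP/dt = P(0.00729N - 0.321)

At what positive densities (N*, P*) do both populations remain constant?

Set dP/dt = 0 with P > 0: 0.00729N - 0.321 = 0, so N* = 0.321/0.00729 = 44.
Set dN/dt = 0 with N > 0: 0.808 - 0.0347P = 0, so P* = 0.808/0.0347 = 23.3.

N* ≈ 44, P* ≈ 23.3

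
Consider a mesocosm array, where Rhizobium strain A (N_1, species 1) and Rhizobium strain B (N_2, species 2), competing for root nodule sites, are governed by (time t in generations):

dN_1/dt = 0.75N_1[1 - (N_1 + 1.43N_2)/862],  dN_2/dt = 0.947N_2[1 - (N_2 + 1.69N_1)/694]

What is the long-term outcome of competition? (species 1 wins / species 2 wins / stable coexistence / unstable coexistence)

Compare the nullcline intercepts: K1/α12 = 862/1.43 = 603 < K2 = 694; K2/α21 = 694/1.69 = 411 < K1 = 862.
Since both are reversed, neither can invade when rare; the interior point is a saddle.

unstable coexistence (outcome depends on initial conditions)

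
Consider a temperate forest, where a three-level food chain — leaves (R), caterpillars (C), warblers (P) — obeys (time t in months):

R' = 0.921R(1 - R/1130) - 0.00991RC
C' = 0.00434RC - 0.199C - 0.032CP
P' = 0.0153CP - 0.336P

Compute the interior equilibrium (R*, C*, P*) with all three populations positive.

From dP/dt = 0: 0.0153C* = 0.336, so C* = 22.
From dR/dt = 0: 0.921(1 - R*/1130) = 0.00991·22, giving R* = 1130·(1 - 0.236) = 863.
From dC/dt = 0: 0.00434·863 - 0.199 = 0.032P*, so P* = 3.55/0.032 = 111.

R* ≈ 863, C* ≈ 22, P* ≈ 111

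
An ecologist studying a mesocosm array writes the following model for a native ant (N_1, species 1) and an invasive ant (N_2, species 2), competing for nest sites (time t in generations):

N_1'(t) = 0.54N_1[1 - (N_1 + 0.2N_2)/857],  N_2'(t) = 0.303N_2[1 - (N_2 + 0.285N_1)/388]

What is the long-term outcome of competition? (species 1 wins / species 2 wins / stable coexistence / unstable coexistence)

stable coexistence

Compare the nullcline intercepts: K1/α12 = 857/0.2 = 4280 > K2 = 388; K2/α21 = 388/0.285 = 1360 > K1 = 857.
Since both inequalities hold, each species can invade when rare, so the interior equilibrium is stable.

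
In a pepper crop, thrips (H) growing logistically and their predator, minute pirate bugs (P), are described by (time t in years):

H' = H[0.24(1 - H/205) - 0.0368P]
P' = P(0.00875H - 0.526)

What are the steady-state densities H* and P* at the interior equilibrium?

From dP/dt = 0 with P > 0: 0.00875H* = 0.526, so H* = 60.1.
Substitute into dH/dt = 0: 0.24(1 - 60.1/205) = 0.0368P*.
The bracket is 0.707, giving P* = 0.17/0.0368 = 4.61.

H* ≈ 60.1, P* ≈ 4.61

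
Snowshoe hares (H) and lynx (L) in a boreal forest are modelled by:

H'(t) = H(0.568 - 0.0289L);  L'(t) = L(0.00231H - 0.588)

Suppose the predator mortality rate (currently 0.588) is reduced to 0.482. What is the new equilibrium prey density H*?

H* ≈ 209

At the interior fixed point, setting dL/dt = 0 with L > 0 fixes H* = (predator death rate)/(HL coefficient) — independent of the other coefficients.
With the change, H* = 0.482/0.00231 = 209; it falls from 255.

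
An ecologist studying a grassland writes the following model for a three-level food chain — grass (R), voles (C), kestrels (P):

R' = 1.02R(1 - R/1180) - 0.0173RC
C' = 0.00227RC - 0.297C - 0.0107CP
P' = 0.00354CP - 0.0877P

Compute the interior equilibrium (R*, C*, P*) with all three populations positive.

R* ≈ 684, C* ≈ 24.8, P* ≈ 117

From dP/dt = 0: 0.00354C* = 0.0877, so C* = 24.8.
From dR/dt = 0: 1.02(1 - R*/1180) = 0.0173·24.8, giving R* = 1180·(1 - 0.42) = 684.
From dC/dt = 0: 0.00227·684 - 0.297 = 0.0107P*, so P* = 1.26/0.0107 = 117.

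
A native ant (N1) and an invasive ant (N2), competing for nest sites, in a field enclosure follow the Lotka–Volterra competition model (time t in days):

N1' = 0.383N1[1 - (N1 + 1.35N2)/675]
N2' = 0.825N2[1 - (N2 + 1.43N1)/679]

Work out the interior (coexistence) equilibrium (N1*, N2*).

Setting both brackets to zero gives the nullclines N1 + 1.35N2 = 675 and 1.43N1 + N2 = 679.
Substituting N2 = 679 - 1.43N1 into the first: N1(1 - 1.35·1.43) = 675 - 1.35·679.
So N1* = -242/-0.931 = 260, and then N2* = 679 - 1.43·260 = 308.

N1* ≈ 260, N2* ≈ 308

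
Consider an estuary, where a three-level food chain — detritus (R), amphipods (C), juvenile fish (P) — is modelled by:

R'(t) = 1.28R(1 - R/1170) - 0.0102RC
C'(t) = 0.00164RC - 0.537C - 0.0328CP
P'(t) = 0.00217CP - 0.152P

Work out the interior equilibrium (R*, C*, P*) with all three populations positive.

From dP/dt = 0: 0.00217C* = 0.152, so C* = 70.
From dR/dt = 0: 1.28(1 - R*/1170) = 0.0102·70, giving R* = 1170·(1 - 0.558) = 517.
From dC/dt = 0: 0.00164·517 - 0.537 = 0.0328P*, so P* = 0.311/0.0328 = 9.47.

R* ≈ 517, C* ≈ 70, P* ≈ 9.47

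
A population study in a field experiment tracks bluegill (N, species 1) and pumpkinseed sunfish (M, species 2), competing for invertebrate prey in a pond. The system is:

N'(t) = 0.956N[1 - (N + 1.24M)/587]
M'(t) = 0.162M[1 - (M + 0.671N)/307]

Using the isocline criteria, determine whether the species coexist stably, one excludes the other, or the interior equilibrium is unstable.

Compare the nullcline intercepts: K1/α12 = 587/1.24 = 473 > K2 = 307; K2/α21 = 307/0.671 = 458 < K1 = 587.
Since the inequalities point opposite ways, species 1 can invade but species 2 cannot.

species 1 excludes species 2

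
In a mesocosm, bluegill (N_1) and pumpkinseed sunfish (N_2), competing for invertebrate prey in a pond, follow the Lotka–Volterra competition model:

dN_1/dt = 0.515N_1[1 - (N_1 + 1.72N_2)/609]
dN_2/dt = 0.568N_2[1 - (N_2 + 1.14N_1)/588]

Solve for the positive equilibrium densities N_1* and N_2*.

Setting both brackets to zero gives the nullclines N_1 + 1.72N_2 = 609 and 1.14N_1 + N_2 = 588.
Substituting N_2 = 588 - 1.14N_1 into the first: N_1(1 - 1.72·1.14) = 609 - 1.72·588.
So N_1* = -402/-0.961 = 419, and then N_2* = 588 - 1.14·419 = 111.

N_1* ≈ 419, N_2* ≈ 111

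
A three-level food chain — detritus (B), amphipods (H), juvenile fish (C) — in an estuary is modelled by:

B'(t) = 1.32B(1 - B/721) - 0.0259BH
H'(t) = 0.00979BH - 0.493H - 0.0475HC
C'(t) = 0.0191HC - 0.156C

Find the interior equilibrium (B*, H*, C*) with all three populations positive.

B* ≈ 605, H* ≈ 8.17, C* ≈ 114

From dC/dt = 0: 0.0191H* = 0.156, so H* = 8.17.
From dB/dt = 0: 1.32(1 - B*/721) = 0.0259·8.17, giving B* = 721·(1 - 0.16) = 605.
From dH/dt = 0: 0.00979·605 - 0.493 = 0.0475C*, so C* = 5.43/0.0475 = 114.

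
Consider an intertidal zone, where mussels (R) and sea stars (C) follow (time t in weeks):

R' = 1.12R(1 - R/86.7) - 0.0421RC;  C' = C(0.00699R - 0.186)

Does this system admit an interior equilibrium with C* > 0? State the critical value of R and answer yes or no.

The predator equation gives dC/dt > 0 only when R > 0.186/0.00699 = 26.6.
Without the predator, R → K = 86.7. Since 86.7 > 26.6, the predator can invade and persist.

Threshold R = 26.6; K > 26.6, so yes, the predator persists.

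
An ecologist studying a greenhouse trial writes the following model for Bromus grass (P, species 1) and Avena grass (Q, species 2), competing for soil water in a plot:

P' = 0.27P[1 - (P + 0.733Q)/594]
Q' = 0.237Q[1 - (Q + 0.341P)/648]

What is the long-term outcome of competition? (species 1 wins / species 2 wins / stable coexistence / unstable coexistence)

stable coexistence

Compare the nullcline intercepts: K1/α12 = 594/0.733 = 810 > K2 = 648; K2/α21 = 648/0.341 = 1900 > K1 = 594.
Since both inequalities hold, each species can invade when rare, so the interior equilibrium is stable.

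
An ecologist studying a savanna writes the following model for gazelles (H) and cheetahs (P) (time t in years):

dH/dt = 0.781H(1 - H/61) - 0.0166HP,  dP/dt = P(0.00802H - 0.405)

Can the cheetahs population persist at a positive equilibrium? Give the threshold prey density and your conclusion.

The predator equation gives dP/dt > 0 only when H > 0.405/0.00802 = 50.5.
Without the predator, H → K = 61. Since 61 > 50.5, the predator can invade and persist.

Threshold H = 50.5; K > 50.5, so yes, the predator persists.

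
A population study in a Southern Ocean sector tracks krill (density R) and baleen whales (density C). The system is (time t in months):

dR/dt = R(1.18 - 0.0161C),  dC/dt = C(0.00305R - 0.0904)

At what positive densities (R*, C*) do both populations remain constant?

R* ≈ 29.6, C* ≈ 73.3

Set dC/dt = 0 with C > 0: 0.00305R - 0.0904 = 0, so R* = 0.0904/0.00305 = 29.6.
Set dR/dt = 0 with R > 0: 1.18 - 0.0161C = 0, so C* = 1.18/0.0161 = 73.3.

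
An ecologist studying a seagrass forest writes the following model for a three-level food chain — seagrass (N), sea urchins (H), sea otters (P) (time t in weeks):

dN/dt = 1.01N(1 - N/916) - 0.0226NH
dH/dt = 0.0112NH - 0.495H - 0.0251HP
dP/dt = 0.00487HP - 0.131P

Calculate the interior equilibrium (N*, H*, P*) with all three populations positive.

From dP/dt = 0: 0.00487H* = 0.131, so H* = 26.9.
From dN/dt = 0: 1.01(1 - N*/916) = 0.0226·26.9, giving N* = 916·(1 - 0.602) = 365.
From dH/dt = 0: 0.0112·365 - 0.495 = 0.0251P*, so P* = 3.59/0.0251 = 143.

N* ≈ 365, H* ≈ 26.9, P* ≈ 143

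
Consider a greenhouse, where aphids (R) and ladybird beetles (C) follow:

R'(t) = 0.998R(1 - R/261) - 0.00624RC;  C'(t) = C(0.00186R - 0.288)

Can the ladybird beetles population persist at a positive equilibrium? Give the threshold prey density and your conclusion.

The predator equation gives dC/dt > 0 only when R > 0.288/0.00186 = 155.
Without the predator, R → K = 261. Since 261 > 155, the predator can invade and persist.

Threshold R = 155; K > 155, so yes, the predator persists.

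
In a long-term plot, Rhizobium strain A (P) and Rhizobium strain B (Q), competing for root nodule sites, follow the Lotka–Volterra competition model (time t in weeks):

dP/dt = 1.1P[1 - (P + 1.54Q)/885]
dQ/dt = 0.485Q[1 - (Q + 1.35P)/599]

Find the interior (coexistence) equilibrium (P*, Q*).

P* ≈ 34.7, Q* ≈ 552

Setting both brackets to zero gives the nullclines P + 1.54Q = 885 and 1.35P + Q = 599.
Substituting Q = 599 - 1.35P into the first: P(1 - 1.54·1.35) = 885 - 1.54·599.
So P* = -37.5/-1.08 = 34.7, and then Q* = 599 - 1.35·34.7 = 552.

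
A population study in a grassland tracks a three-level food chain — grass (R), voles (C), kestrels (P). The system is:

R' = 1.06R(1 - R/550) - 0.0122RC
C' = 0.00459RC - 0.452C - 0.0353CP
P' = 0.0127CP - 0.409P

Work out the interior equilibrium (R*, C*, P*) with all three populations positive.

From dP/dt = 0: 0.0127C* = 0.409, so C* = 32.2.
From dR/dt = 0: 1.06(1 - R*/550) = 0.0122·32.2, giving R* = 550·(1 - 0.371) = 346.
From dC/dt = 0: 0.00459·346 - 0.452 = 0.0353P*, so P* = 1.14/0.0353 = 32.2.

R* ≈ 346, C* ≈ 32.2, P* ≈ 32.2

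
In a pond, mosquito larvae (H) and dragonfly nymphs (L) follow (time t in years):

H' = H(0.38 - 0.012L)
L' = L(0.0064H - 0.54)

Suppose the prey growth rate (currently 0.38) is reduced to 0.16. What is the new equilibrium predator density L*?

At the interior fixed point, setting dH/dt = 0 with H > 0 fixes L* = (prey growth rate)/(HL coefficient) — independent of the other coefficients.
With the change, L* = 0.16/0.012 = 13.3; it falls from 31.7.

L* ≈ 13.3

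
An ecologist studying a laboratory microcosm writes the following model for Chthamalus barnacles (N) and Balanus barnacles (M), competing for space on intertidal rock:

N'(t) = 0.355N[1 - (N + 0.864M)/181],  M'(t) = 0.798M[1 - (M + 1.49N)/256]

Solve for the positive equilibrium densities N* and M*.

Setting both brackets to zero gives the nullclines N + 0.864M = 181 and 1.49N + M = 256.
Substituting M = 256 - 1.49N into the first: N(1 - 0.864·1.49) = 181 - 0.864·256.
So N* = -40.2/-0.287 = 140, and then M* = 256 - 1.49·140 = 47.6.

N* ≈ 140, M* ≈ 47.6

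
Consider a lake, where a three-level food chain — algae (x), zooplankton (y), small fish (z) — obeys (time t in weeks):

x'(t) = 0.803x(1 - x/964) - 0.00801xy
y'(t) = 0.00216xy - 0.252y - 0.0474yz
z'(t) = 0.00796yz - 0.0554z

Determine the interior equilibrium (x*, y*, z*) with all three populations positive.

From dz/dt = 0: 0.00796y* = 0.0554, so y* = 6.96.
From dx/dt = 0: 0.803(1 - x*/964) = 0.00801·6.96, giving x* = 964·(1 - 0.0694) = 897.
From dy/dt = 0: 0.00216·897 - 0.252 = 0.0474z*, so z* = 1.69/0.0474 = 35.6.

x* ≈ 897, y* ≈ 6.96, z* ≈ 35.6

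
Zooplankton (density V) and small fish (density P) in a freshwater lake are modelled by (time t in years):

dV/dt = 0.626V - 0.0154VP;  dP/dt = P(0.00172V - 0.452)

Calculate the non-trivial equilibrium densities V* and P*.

V* ≈ 263, P* ≈ 40.6

Set dP/dt = 0 with P > 0: 0.00172V - 0.452 = 0, so V* = 0.452/0.00172 = 263.
Set dV/dt = 0 with V > 0: 0.626 - 0.0154P = 0, so P* = 0.626/0.0154 = 40.6.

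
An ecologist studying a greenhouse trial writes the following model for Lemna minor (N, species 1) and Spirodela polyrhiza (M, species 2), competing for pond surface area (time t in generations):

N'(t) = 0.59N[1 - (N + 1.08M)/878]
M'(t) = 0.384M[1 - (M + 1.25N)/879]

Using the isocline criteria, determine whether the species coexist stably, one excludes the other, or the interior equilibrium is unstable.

Compare the nullcline intercepts: K1/α12 = 878/1.08 = 813 < K2 = 879; K2/α21 = 879/1.25 = 703 < K1 = 878.
Since both are reversed, neither can invade when rare; the interior point is a saddle.

unstable coexistence (outcome depends on initial conditions)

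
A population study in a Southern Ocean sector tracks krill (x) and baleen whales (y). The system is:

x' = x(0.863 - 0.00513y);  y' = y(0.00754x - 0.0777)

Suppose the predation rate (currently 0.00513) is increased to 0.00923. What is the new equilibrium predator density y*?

y* ≈ 93.5

At the interior fixed point, setting dx/dt = 0 with x > 0 fixes y* = (prey growth rate)/(xy coefficient) — independent of the other coefficients.
With the change, y* = 0.863/0.00923 = 93.5; it falls from 168.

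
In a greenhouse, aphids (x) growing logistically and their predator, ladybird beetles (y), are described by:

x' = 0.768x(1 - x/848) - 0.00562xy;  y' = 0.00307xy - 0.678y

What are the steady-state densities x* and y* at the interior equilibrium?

x* ≈ 221, y* ≈ 101

From dy/dt = 0 with y > 0: 0.00307x* = 0.678, so x* = 221.
Substitute into dx/dt = 0: 0.768(1 - 221/848) = 0.00562y*.
The bracket is 0.74, giving y* = 0.568/0.00562 = 101.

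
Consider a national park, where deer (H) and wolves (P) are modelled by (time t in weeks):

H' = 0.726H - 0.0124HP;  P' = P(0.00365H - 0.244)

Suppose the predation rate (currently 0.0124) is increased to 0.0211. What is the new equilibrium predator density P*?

At the interior fixed point, setting dH/dt = 0 with H > 0 fixes P* = (prey growth rate)/(HP coefficient) — independent of the other coefficients.
With the change, P* = 0.726/0.0211 = 34.4; it falls from 58.5.

P* ≈ 34.4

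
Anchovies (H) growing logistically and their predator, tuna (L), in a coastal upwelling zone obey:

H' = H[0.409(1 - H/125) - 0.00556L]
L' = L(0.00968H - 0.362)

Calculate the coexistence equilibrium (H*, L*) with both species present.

H* ≈ 37.4, L* ≈ 51.6

From dL/dt = 0 with L > 0: 0.00968H* = 0.362, so H* = 37.4.
Substitute into dH/dt = 0: 0.409(1 - 37.4/125) = 0.00556L*.
The bracket is 0.701, giving L* = 0.287/0.00556 = 51.6.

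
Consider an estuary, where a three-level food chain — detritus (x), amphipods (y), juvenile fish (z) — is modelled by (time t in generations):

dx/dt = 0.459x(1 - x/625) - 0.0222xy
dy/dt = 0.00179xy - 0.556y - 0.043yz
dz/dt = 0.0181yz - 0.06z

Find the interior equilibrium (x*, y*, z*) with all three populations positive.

x* ≈ 525, y* ≈ 3.31, z* ≈ 8.92

From dz/dt = 0: 0.0181y* = 0.06, so y* = 3.31.
From dx/dt = 0: 0.459(1 - x*/625) = 0.0222·3.31, giving x* = 625·(1 - 0.16) = 525.
From dy/dt = 0: 0.00179·525 - 0.556 = 0.043z*, so z* = 0.383/0.043 = 8.92.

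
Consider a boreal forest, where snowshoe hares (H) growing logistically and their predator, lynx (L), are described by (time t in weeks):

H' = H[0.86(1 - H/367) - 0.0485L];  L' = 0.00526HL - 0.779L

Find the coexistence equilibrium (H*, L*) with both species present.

H* ≈ 148, L* ≈ 10.6

From dL/dt = 0 with L > 0: 0.00526H* = 0.779, so H* = 148.
Substitute into dH/dt = 0: 0.86(1 - 148/367) = 0.0485L*.
The bracket is 0.596, giving L* = 0.513/0.0485 = 10.6.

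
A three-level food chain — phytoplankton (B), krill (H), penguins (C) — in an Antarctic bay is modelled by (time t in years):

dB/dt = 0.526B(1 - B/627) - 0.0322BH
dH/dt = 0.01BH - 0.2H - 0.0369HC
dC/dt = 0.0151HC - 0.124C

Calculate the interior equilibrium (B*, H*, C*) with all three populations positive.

From dC/dt = 0: 0.0151H* = 0.124, so H* = 8.21.
From dB/dt = 0: 0.526(1 - B*/627) = 0.0322·8.21, giving B* = 627·(1 - 0.503) = 312.
From dH/dt = 0: 0.01·312 - 0.2 = 0.0369C*, so C* = 2.92/0.0369 = 79.1.

B* ≈ 312, H* ≈ 8.21, C* ≈ 79.1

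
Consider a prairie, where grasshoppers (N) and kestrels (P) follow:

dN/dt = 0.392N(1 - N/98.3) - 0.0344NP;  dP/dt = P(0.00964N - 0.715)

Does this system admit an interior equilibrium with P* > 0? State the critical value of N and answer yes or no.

Threshold N = 74.2; K > 74.2, so yes, the predator persists.

The predator equation gives dP/dt > 0 only when N > 0.715/0.00964 = 74.2.
Without the predator, N → K = 98.3. Since 98.3 > 74.2, the predator can invade and persist.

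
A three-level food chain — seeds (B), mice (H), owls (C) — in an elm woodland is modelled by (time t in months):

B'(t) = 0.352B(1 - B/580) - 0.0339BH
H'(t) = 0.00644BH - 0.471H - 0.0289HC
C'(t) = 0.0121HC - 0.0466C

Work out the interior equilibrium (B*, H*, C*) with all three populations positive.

From dC/dt = 0: 0.0121H* = 0.0466, so H* = 3.85.
From dB/dt = 0: 0.352(1 - B*/580) = 0.0339·3.85, giving B* = 580·(1 - 0.371) = 365.
From dH/dt = 0: 0.00644·365 - 0.471 = 0.0289C*, so C* = 1.88/0.0289 = 65.

B* ≈ 365, H* ≈ 3.85, C* ≈ 65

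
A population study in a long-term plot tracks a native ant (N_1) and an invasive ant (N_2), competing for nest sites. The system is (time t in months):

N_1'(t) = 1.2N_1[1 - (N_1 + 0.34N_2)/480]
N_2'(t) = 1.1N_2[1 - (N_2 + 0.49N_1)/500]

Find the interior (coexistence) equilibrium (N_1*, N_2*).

Setting both brackets to zero gives the nullclines N_1 + 0.34N_2 = 480 and 0.49N_1 + N_2 = 500.
Substituting N_2 = 500 - 0.49N_1 into the first: N_1(1 - 0.34·0.49) = 480 - 0.34·500.
So N_1* = 310/0.833 = 372, and then N_2* = 500 - 0.49·372 = 318.

N_1* ≈ 372, N_2* ≈ 318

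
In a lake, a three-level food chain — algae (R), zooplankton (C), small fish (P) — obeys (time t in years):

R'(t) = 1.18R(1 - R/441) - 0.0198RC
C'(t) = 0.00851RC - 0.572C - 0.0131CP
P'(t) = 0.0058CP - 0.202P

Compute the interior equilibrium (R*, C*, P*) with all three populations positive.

From dP/dt = 0: 0.0058C* = 0.202, so C* = 34.8.
From dR/dt = 0: 1.18(1 - R*/441) = 0.0198·34.8, giving R* = 441·(1 - 0.584) = 183.
From dC/dt = 0: 0.00851·183 - 0.572 = 0.0131P*, so P* = 0.988/0.0131 = 75.4.

R* ≈ 183, C* ≈ 34.8, P* ≈ 75.4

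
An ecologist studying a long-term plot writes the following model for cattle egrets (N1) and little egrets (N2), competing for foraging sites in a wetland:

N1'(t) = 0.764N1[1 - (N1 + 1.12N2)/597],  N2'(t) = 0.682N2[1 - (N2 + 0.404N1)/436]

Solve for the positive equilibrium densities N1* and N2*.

Setting both brackets to zero gives the nullclines N1 + 1.12N2 = 597 and 0.404N1 + N2 = 436.
Substituting N2 = 436 - 0.404N1 into the first: N1(1 - 1.12·0.404) = 597 - 1.12·436.
So N1* = 109/0.548 = 198, and then N2* = 436 - 0.404·198 = 356.

N1* ≈ 198, N2* ≈ 356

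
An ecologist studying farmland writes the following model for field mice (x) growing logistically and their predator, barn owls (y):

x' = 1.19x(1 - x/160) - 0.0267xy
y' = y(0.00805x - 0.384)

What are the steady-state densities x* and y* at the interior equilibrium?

x* ≈ 47.7, y* ≈ 31.3

From dy/dt = 0 with y > 0: 0.00805x* = 0.384, so x* = 47.7.
Substitute into dx/dt = 0: 1.19(1 - 47.7/160) = 0.0267y*.
The bracket is 0.702, giving y* = 0.835/0.0267 = 31.3.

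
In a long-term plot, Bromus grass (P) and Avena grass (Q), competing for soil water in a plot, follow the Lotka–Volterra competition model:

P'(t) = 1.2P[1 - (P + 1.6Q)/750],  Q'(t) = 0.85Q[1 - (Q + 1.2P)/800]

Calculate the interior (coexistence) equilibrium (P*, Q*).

P* ≈ 576, Q* ≈ 109

Setting both brackets to zero gives the nullclines P + 1.6Q = 750 and 1.2P + Q = 800.
Substituting Q = 800 - 1.2P into the first: P(1 - 1.6·1.2) = 750 - 1.6·800.
So P* = -530/-0.92 = 576, and then Q* = 800 - 1.2·576 = 109.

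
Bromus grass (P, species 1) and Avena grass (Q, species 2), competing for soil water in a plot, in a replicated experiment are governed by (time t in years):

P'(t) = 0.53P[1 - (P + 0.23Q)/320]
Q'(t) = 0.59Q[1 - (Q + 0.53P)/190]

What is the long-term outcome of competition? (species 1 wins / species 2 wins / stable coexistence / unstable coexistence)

stable coexistence

Compare the nullcline intercepts: K1/α12 = 320/0.23 = 1390 > K2 = 190; K2/α21 = 190/0.53 = 358 > K1 = 320.
Since both inequalities hold, each species can invade when rare, so the interior equilibrium is stable.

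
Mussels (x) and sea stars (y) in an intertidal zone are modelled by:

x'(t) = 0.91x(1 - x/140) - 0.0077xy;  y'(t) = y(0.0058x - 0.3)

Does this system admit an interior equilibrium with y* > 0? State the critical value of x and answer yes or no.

Threshold x = 51.7; K > 51.7, so yes, the predator persists.

The predator equation gives dy/dt > 0 only when x > 0.3/0.0058 = 51.7.
Without the predator, x → K = 140. Since 140 > 51.7, the predator can invade and persist.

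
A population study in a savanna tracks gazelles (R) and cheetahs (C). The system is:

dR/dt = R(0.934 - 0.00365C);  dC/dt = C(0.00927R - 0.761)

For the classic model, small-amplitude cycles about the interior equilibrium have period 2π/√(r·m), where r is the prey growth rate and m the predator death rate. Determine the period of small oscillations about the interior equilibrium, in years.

T ≈ 7.45 years

Here r = 0.934 and m = 0.761, so r·m = 0.711.
ω = √0.711 = 0.843 per year, hence T = 2π/ω ≈ 7.45 years.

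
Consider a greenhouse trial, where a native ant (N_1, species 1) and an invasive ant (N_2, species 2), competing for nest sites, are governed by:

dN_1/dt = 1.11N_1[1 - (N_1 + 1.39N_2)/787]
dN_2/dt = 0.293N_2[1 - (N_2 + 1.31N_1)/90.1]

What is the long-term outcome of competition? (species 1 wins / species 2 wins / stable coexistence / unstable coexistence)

Compare the nullcline intercepts: K1/α12 = 787/1.39 = 566 > K2 = 90.1; K2/α21 = 90.1/1.31 = 68.8 < K1 = 787.
Since the inequalities point opposite ways, species 1 can invade but species 2 cannot.

species 1 excludes species 2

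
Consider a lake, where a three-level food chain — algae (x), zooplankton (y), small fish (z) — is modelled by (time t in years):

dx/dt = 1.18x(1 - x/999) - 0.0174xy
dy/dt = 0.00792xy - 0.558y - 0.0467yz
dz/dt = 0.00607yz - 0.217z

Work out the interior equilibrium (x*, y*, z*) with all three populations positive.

x* ≈ 472, y* ≈ 35.7, z* ≈ 68.2

From dz/dt = 0: 0.00607y* = 0.217, so y* = 35.7.
From dx/dt = 0: 1.18(1 - x*/999) = 0.0174·35.7, giving x* = 999·(1 - 0.527) = 472.
From dy/dt = 0: 0.00792·472 - 0.558 = 0.0467z*, so z* = 3.18/0.0467 = 68.2.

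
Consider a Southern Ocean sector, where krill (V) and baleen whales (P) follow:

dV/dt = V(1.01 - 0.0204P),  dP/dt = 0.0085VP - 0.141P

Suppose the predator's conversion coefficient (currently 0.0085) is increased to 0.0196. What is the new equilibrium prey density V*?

At the interior fixed point, setting dP/dt = 0 with P > 0 fixes V* = (predator death rate)/(VP coefficient) — independent of the other coefficients.
With the change, V* = 0.141/0.0196 = 7.19; it falls from 16.6.

V* ≈ 7.19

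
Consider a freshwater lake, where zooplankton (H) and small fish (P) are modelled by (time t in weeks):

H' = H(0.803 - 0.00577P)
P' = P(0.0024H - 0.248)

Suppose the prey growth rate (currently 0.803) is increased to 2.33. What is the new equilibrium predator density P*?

P* ≈ 404

At the interior fixed point, setting dH/dt = 0 with H > 0 fixes P* = (prey growth rate)/(HP coefficient) — independent of the other coefficients.
With the change, P* = 2.33/0.00577 = 404; it rises from 139.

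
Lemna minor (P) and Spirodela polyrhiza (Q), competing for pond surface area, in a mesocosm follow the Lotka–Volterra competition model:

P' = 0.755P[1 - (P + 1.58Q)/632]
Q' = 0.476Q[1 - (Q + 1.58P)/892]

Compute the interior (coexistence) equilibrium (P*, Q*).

Setting both brackets to zero gives the nullclines P + 1.58Q = 632 and 1.58P + Q = 892.
Substituting Q = 892 - 1.58P into the first: P(1 - 1.58·1.58) = 632 - 1.58·892.
So P* = -777/-1.5 = 519, and then Q* = 892 - 1.58·519 = 71.2.

P* ≈ 519, Q* ≈ 71.2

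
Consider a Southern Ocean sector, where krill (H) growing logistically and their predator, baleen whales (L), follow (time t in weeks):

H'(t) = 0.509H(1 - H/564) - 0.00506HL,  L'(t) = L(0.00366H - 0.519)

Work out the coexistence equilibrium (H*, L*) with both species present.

From dL/dt = 0 with L > 0: 0.00366H* = 0.519, so H* = 142.
Substitute into dH/dt = 0: 0.509(1 - 142/564) = 0.00506L*.
The bracket is 0.749, giving L* = 0.381/0.00506 = 75.3.

H* ≈ 142, L* ≈ 75.3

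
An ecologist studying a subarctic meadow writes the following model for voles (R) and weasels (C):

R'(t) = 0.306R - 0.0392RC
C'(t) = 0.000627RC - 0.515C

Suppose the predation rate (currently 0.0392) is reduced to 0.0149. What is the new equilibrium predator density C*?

At the interior fixed point, setting dR/dt = 0 with R > 0 fixes C* = (prey growth rate)/(RC coefficient) — independent of the other coefficients.
With the change, C* = 0.306/0.0149 = 20.5; it rises from 7.81.

C* ≈ 20.5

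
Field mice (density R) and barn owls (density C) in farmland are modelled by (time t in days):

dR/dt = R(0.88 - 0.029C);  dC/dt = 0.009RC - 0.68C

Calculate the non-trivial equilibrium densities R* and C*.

Set dC/dt = 0 with C > 0: 0.009R - 0.68 = 0, so R* = 0.68/0.009 = 75.6.
Set dR/dt = 0 with R > 0: 0.88 - 0.029C = 0, so C* = 0.88/0.029 = 30.3.

R* ≈ 75.6, C* ≈ 30.3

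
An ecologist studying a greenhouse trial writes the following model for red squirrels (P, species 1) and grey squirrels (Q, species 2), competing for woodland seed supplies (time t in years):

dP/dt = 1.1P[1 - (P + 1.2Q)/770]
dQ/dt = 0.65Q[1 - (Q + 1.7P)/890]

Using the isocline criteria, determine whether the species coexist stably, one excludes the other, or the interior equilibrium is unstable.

Compare the nullcline intercepts: K1/α12 = 770/1.2 = 642 < K2 = 890; K2/α21 = 890/1.7 = 524 < K1 = 770.
Since both are reversed, neither can invade when rare; the interior point is a saddle.

unstable coexistence (outcome depends on initial conditions)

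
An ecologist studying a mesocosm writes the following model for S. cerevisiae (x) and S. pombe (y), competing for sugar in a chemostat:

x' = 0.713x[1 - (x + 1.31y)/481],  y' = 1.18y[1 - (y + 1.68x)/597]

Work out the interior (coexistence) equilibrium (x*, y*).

x* ≈ 251, y* ≈ 176

Setting both brackets to zero gives the nullclines x + 1.31y = 481 and 1.68x + y = 597.
Substituting y = 597 - 1.68x into the first: x(1 - 1.31·1.68) = 481 - 1.31·597.
So x* = -301/-1.2 = 251, and then y* = 597 - 1.68·251 = 176.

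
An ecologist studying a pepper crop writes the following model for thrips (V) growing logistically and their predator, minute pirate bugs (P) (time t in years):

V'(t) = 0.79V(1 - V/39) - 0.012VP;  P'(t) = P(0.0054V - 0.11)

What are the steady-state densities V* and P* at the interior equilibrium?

From dP/dt = 0 with P > 0: 0.0054V* = 0.11, so V* = 20.4.
Substitute into dV/dt = 0: 0.79(1 - 20.4/39) = 0.012P*.
The bracket is 0.478, giving P* = 0.377/0.012 = 31.4.

V* ≈ 20.4, P* ≈ 31.4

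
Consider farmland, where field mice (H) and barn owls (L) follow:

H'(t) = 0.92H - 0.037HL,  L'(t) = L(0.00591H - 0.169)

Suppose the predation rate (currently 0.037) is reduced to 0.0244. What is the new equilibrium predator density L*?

At the interior fixed point, setting dH/dt = 0 with H > 0 fixes L* = (prey growth rate)/(HL coefficient) — independent of the other coefficients.
With the change, L* = 0.92/0.0244 = 37.7; it rises from 24.9.

L* ≈ 37.7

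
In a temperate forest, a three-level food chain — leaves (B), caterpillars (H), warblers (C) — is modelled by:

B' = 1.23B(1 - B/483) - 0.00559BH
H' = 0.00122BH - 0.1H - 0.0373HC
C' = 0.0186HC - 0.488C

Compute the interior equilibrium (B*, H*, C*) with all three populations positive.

From dC/dt = 0: 0.0186H* = 0.488, so H* = 26.2.
From dB/dt = 0: 1.23(1 - B*/483) = 0.00559·26.2, giving B* = 483·(1 - 0.119) = 425.
From dH/dt = 0: 0.00122·425 - 0.1 = 0.0373C*, so C* = 0.419/0.0373 = 11.2.

B* ≈ 425, H* ≈ 26.2, C* ≈ 11.2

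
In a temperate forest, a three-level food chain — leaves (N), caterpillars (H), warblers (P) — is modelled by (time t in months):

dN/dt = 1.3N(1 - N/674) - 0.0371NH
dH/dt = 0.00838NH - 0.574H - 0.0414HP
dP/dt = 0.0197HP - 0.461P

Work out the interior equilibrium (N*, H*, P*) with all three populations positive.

N* ≈ 224, H* ≈ 23.4, P* ≈ 31.5

From dP/dt = 0: 0.0197H* = 0.461, so H* = 23.4.
From dN/dt = 0: 1.3(1 - N*/674) = 0.0371·23.4, giving N* = 674·(1 - 0.668) = 224.
From dH/dt = 0: 0.00838·224 - 0.574 = 0.0414P*, so P* = 1.3/0.0414 = 31.5.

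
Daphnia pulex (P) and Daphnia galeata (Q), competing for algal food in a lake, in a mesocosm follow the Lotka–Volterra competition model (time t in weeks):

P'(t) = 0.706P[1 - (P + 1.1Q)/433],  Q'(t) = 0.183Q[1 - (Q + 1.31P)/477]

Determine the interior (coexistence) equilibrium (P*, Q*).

Setting both brackets to zero gives the nullclines P + 1.1Q = 433 and 1.31P + Q = 477.
Substituting Q = 477 - 1.31P into the first: P(1 - 1.1·1.31) = 433 - 1.1·477.
So P* = -91.7/-0.441 = 208, and then Q* = 477 - 1.31·208 = 205.

P* ≈ 208, Q* ≈ 205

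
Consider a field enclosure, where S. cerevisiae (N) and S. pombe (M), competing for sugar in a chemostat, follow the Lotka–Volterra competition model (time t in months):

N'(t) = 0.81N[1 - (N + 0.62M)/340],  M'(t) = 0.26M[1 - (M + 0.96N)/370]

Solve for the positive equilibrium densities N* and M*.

Setting both brackets to zero gives the nullclines N + 0.62M = 340 and 0.96N + M = 370.
Substituting M = 370 - 0.96N into the first: N(1 - 0.62·0.96) = 340 - 0.62·370.
So N* = 111/0.405 = 273, and then M* = 370 - 0.96·273 = 108.

N* ≈ 273, M* ≈ 108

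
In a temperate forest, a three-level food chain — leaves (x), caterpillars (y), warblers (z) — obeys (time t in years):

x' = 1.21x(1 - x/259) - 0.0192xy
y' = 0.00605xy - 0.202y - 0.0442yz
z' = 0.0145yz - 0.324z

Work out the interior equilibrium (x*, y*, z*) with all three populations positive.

From dz/dt = 0: 0.0145y* = 0.324, so y* = 22.3.
From dx/dt = 0: 1.21(1 - x*/259) = 0.0192·22.3, giving x* = 259·(1 - 0.355) = 167.
From dy/dt = 0: 0.00605·167 - 0.202 = 0.0442z*, so z* = 0.809/0.0442 = 18.3.

x* ≈ 167, y* ≈ 22.3, z* ≈ 18.3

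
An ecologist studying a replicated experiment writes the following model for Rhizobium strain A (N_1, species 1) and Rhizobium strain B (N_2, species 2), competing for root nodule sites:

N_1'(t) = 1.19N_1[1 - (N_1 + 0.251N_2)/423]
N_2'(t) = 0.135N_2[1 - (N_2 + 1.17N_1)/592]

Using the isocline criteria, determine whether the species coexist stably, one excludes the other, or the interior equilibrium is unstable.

Compare the nullcline intercepts: K1/α12 = 423/0.251 = 1690 > K2 = 592; K2/α21 = 592/1.17 = 506 > K1 = 423.
Since both inequalities hold, each species can invade when rare, so the interior equilibrium is stable.

stable coexistence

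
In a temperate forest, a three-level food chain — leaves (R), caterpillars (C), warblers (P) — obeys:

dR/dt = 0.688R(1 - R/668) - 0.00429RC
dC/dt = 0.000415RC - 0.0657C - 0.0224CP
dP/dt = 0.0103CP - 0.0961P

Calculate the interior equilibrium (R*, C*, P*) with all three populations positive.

From dP/dt = 0: 0.0103C* = 0.0961, so C* = 9.33.
From dR/dt = 0: 0.688(1 - R*/668) = 0.00429·9.33, giving R* = 668·(1 - 0.0582) = 629.
From dC/dt = 0: 0.000415·629 - 0.0657 = 0.0224P*, so P* = 0.195/0.0224 = 8.72.

R* ≈ 629, C* ≈ 9.33, P* ≈ 8.72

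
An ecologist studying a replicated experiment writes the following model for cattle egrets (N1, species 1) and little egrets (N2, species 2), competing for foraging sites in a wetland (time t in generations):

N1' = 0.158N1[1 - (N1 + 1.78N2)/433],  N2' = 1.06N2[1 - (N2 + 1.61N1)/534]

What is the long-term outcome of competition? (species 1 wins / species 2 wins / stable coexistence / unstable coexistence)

Compare the nullcline intercepts: K1/α12 = 433/1.78 = 243 < K2 = 534; K2/α21 = 534/1.61 = 332 < K1 = 433.
Since both are reversed, neither can invade when rare; the interior point is a saddle.

unstable coexistence (outcome depends on initial conditions)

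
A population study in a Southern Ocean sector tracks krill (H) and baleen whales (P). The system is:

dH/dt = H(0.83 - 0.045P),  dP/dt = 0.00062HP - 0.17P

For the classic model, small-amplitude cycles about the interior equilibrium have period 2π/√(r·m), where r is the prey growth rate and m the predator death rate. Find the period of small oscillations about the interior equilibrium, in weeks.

Here r = 0.83 and m = 0.17, so r·m = 0.141.
ω = √0.141 = 0.376 per week, hence T = 2π/ω ≈ 16.7 weeks.

T ≈ 16.7 weeks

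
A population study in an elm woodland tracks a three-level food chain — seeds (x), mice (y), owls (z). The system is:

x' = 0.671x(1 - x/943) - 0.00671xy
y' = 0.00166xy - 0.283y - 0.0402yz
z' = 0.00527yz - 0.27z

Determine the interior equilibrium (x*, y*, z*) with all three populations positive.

x* ≈ 460, y* ≈ 51.2, z* ≈ 11.9

From dz/dt = 0: 0.00527y* = 0.27, so y* = 51.2.
From dx/dt = 0: 0.671(1 - x*/943) = 0.00671·51.2, giving x* = 943·(1 - 0.512) = 460.
From dy/dt = 0: 0.00166·460 - 0.283 = 0.0402z*, so z* = 0.48/0.0402 = 11.9.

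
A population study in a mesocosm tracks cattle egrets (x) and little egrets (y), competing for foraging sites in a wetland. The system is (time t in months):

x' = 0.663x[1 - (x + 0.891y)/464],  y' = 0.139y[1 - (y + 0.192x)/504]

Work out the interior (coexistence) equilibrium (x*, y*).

x* ≈ 18, y* ≈ 501

Setting both brackets to zero gives the nullclines x + 0.891y = 464 and 0.192x + y = 504.
Substituting y = 504 - 0.192x into the first: x(1 - 0.891·0.192) = 464 - 0.891·504.
So x* = 14.9/0.829 = 18, and then y* = 504 - 0.192·18 = 501.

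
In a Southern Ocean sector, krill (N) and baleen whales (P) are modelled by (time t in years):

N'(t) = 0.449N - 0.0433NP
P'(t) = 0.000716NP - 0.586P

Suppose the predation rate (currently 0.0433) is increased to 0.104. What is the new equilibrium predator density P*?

P* ≈ 4.32

At the interior fixed point, setting dN/dt = 0 with N > 0 fixes P* = (prey growth rate)/(NP coefficient) — independent of the other coefficients.
With the change, P* = 0.449/0.104 = 4.32; it falls from 10.4.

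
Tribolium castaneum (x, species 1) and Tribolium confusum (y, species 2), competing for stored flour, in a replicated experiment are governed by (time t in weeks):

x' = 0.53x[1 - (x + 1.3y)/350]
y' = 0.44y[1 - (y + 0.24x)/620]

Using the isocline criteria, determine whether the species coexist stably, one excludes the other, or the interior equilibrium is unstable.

species 2 excludes species 1

Compare the nullcline intercepts: K1/α12 = 350/1.3 = 269 < K2 = 620; K2/α21 = 620/0.24 = 2580 > K1 = 350.
Since the inequalities point opposite ways, species 2 can invade but species 1 cannot.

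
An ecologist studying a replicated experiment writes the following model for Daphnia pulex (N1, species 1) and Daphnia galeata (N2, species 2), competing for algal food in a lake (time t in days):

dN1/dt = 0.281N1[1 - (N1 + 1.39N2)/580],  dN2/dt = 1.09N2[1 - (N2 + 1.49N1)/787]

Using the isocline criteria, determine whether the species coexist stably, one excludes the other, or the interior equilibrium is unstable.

Compare the nullcline intercepts: K1/α12 = 580/1.39 = 417 < K2 = 787; K2/α21 = 787/1.49 = 528 < K1 = 580.
Since both are reversed, neither can invade when rare; the interior point is a saddle.

unstable coexistence (outcome depends on initial conditions)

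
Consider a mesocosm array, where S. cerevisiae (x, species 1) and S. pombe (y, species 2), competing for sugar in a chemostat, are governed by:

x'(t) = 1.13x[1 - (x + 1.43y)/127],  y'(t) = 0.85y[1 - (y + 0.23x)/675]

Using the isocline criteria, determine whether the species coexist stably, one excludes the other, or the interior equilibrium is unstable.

Compare the nullcline intercepts: K1/α12 = 127/1.43 = 88.8 < K2 = 675; K2/α21 = 675/0.23 = 2930 > K1 = 127.
Since the inequalities point opposite ways, species 2 can invade but species 1 cannot.

species 2 excludes species 1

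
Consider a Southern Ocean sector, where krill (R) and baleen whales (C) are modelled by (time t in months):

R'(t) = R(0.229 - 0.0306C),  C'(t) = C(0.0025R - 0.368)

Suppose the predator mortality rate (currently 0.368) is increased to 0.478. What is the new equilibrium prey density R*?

R* ≈ 191

At the interior fixed point, setting dC/dt = 0 with C > 0 fixes R* = (predator death rate)/(RC coefficient) — independent of the other coefficients.
With the change, R* = 0.478/0.0025 = 191; it rises from 147.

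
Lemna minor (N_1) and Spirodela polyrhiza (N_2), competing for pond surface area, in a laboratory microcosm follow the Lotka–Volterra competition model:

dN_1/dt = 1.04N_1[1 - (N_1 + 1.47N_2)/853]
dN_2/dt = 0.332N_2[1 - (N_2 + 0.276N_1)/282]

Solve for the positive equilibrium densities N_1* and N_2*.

Setting both brackets to zero gives the nullclines N_1 + 1.47N_2 = 853 and 0.276N_1 + N_2 = 282.
Substituting N_2 = 282 - 0.276N_1 into the first: N_1(1 - 1.47·0.276) = 853 - 1.47·282.
So N_1* = 438/0.594 = 738, and then N_2* = 282 - 0.276·738 = 78.4.

N_1* ≈ 738, N_2* ≈ 78.4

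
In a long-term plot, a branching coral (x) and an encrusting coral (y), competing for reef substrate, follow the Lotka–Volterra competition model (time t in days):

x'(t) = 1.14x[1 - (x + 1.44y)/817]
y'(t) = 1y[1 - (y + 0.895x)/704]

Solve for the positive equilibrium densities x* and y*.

Setting both brackets to zero gives the nullclines x + 1.44y = 817 and 0.895x + y = 704.
Substituting y = 704 - 0.895x into the first: x(1 - 1.44·0.895) = 817 - 1.44·704.
So x* = -197/-0.289 = 681, and then y* = 704 - 0.895·681 = 94.2.

x* ≈ 681, y* ≈ 94.2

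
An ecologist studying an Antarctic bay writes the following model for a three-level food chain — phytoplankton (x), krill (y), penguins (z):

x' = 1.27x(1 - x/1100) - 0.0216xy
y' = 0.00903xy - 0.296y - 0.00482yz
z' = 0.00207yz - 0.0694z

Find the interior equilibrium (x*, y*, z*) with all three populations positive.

x* ≈ 473, y* ≈ 33.5, z* ≈ 824

From dz/dt = 0: 0.00207y* = 0.0694, so y* = 33.5.
From dx/dt = 0: 1.27(1 - x*/1100) = 0.0216·33.5, giving x* = 1100·(1 - 0.57) = 473.
From dy/dt = 0: 0.00903·473 - 0.296 = 0.00482z*, so z* = 3.97/0.00482 = 824.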